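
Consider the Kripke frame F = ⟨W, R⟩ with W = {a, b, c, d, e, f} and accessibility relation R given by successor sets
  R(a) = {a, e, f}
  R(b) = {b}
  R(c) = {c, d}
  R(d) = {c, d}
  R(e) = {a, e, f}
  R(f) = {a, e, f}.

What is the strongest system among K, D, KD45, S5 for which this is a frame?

S5

Serial (axiom D): yes — every world has a successor (e.g. a R a).
Euclidean (axiom 5): yes — any two successors of a common world are R-related.
Transitive (axiom 4): yes — every two-step R-path is closed by a direct edge.
Reflexive (axiom T): yes — every world is R-related to itself.
So F validates K, D, KD45, S5. The strongest is S5.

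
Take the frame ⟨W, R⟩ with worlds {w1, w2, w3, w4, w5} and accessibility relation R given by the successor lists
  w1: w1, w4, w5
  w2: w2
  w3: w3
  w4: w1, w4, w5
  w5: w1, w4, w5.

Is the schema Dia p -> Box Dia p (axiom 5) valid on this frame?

Axiom 5 corresponds to the accessibility relation being Euclidean.
Euclidean: yes — any two successors of a common world are R-related.

Yes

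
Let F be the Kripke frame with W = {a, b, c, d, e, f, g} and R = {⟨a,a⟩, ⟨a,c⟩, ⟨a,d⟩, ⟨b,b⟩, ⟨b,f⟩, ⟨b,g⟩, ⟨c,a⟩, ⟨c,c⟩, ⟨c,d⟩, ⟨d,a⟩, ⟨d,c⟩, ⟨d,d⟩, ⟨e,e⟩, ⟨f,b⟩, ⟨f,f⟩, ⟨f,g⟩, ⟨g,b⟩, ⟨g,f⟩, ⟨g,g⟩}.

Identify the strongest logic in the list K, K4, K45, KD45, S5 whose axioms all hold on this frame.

S5

Transitive (axiom 4): yes — every two-step R-path is closed by a direct edge.
Euclidean (axiom 5): yes — any two successors of a common world are R-related.
Serial (axiom D): yes — every world has a successor (e.g. a R a).
Reflexive (axiom T): yes — every world is R-related to itself.
So F validates K, K4, K45, KD45, S5. The strongest is S5.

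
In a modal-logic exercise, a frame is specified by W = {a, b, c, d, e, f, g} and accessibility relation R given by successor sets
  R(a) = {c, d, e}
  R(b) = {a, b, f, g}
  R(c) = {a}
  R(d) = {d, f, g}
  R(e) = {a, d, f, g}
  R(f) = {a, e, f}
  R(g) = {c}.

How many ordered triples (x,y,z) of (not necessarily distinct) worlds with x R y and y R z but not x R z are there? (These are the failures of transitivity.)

Enumerating: (a,c,a), (a,d,f), (a,d,g), (a,e,a), (a,e,f), (a,e,g), (b,a,c), (b,a,d), (b,a,e), (b,f,e), (b,g,c), (c,a,c), … and 14 more.
Total: 26.

26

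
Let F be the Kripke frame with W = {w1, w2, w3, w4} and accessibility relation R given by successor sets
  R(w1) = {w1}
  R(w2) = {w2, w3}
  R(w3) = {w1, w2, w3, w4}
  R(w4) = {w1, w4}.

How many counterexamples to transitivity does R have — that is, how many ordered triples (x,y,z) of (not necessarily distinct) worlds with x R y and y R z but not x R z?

Enumerating: (w2,w3,w1), (w2,w3,w4).

2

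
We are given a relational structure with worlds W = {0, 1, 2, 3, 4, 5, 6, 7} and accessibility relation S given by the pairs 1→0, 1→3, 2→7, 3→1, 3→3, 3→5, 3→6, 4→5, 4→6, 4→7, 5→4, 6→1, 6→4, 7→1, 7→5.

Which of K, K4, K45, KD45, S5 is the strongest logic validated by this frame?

Transitive (axiom 4): no — 1 S 3 and 3 S 5, but not 1 S 5.
Euclidean (axiom 5): no — 1 S 0 and 1 S 3, but not 0 S 3.
Serial (axiom D): no — 0 has no S-successor.
Reflexive (axiom T): no — 0 is not related to itself.
So F validates K; K4 would additionally require S to be transitive. The strongest is K.

K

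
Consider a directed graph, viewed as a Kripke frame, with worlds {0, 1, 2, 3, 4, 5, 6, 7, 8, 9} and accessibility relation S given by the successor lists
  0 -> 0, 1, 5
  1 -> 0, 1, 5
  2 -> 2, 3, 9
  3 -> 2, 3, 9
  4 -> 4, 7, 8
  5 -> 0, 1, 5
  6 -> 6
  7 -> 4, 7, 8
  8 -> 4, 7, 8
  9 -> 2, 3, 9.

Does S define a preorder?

Yes

Reflexive: yes — every world is S-related to itself.
Transitive: yes — every two-step S-path is closed by a direct edge.
So S is a preorder.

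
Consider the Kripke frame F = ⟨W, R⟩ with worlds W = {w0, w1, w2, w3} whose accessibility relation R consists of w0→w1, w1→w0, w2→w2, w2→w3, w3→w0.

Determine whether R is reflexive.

No

Reflexive: no — w0 is not related to itself.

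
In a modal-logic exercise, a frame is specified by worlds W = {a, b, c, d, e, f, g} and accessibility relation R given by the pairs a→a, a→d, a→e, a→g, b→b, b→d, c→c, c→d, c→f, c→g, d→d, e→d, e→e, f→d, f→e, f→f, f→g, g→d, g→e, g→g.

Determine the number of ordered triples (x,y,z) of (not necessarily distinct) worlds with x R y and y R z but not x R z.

Enumerating: (c,f,e), (c,g,e).

2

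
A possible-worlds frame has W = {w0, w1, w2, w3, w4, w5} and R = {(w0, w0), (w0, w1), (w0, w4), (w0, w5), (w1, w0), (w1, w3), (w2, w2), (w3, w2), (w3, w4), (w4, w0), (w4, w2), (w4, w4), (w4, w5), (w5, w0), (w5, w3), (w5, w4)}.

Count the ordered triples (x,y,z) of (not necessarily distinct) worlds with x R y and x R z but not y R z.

20

Enumerating: (w0,w1,w1), (w0,w1,w4), (w0,w1,w5), (w0,w4,w1), (w0,w5,w1), (w0,w5,w5), (w1,w0,w3), (w1,w3,w0), (w1,w3,w3), (w3,w2,w4), (w4,w0,w2), (w4,w2,w0), … and 8 more.
Total: 20.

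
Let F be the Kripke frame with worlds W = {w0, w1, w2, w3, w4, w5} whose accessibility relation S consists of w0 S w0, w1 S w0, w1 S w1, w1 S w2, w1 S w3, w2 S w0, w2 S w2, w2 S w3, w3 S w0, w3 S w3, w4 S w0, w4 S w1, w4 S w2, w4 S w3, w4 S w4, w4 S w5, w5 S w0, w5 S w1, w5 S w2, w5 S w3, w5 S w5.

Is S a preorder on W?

Yes

Reflexive: yes — every world is S-related to itself.
Transitive: yes — every two-step S-path is closed by a direct edge.
So S is a preorder.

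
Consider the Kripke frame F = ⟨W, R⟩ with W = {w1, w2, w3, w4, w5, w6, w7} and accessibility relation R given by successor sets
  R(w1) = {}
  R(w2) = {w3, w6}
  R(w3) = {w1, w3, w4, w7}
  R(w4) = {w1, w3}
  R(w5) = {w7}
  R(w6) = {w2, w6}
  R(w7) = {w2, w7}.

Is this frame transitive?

Transitive: no — w2 R w3 and w3 R w1, but not w2 R w1.

No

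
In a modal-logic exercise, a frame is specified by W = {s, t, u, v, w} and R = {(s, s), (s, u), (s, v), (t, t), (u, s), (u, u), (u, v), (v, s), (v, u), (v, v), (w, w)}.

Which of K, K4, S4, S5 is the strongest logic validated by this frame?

Transitive (axiom 4): yes — every two-step R-path is closed by a direct edge.
Reflexive (axiom T): yes — every world is R-related to itself.
Euclidean (axiom 5): yes — any two successors of a common world are R-related.
So F validates K, K4, S4, S5. The strongest is S5.

S5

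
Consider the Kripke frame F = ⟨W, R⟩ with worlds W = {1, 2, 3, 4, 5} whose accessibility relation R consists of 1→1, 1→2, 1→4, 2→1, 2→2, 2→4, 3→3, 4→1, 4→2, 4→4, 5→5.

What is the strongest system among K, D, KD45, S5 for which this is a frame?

Serial (axiom D): yes — every world has a successor (e.g. 1 R 1).
Euclidean (axiom 5): yes — any two successors of a common world are R-related.
Transitive (axiom 4): yes — every two-step R-path is closed by a direct edge.
Reflexive (axiom T): yes — every world is R-related to itself.
So F validates K, D, KD45, S5. The strongest is S5.

S5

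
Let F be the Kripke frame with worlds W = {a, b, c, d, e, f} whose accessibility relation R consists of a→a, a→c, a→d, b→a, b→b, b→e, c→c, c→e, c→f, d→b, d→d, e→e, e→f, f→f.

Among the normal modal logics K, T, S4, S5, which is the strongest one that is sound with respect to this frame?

Reflexive (axiom T): yes — every world is R-related to itself.
Transitive (axiom 4): no — a R c and c R e, but not a R e.
Euclidean (axiom 5): no — a R c and a R d, but not c R d.
So F validates K, T; S4 would additionally require R to be transitive. The strongest is T.

T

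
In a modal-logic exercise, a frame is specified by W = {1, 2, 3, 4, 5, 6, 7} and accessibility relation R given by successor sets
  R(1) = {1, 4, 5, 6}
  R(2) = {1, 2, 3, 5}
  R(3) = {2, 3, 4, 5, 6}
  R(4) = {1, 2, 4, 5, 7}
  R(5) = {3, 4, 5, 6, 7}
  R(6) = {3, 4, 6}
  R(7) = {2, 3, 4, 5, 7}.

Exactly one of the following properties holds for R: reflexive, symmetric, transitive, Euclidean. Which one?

reflexive

Reflexive: yes — every world is R-related to itself.
Symmetric: no — 1 R 5 but not 5 R 1.
Transitive: no — 1 R 4 and 4 R 2, but not 1 R 2.
Euclidean: no — 1 R 4 and 1 R 6, but not 4 R 6.
Only reflexive holds.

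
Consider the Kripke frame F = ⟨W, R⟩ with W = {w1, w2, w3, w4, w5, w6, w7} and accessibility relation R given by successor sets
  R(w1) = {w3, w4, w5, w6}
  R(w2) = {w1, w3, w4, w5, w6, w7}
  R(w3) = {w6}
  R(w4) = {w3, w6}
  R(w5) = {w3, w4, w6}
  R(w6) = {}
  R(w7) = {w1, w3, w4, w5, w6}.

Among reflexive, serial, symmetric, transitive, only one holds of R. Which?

Reflexive: no — w1 is not related to itself.
Serial: no — w6 has no R-successor.
Symmetric: no — w1 R w3 but not w3 R w1.
Transitive: yes — every two-step R-path is closed by a direct edge.
Only transitive holds.

transitive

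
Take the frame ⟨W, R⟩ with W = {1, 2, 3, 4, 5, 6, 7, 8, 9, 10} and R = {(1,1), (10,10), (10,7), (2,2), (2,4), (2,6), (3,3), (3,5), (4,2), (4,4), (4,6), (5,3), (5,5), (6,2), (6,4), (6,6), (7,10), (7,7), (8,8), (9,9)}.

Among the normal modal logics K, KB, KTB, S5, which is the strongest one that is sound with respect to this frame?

S5

Symmetric (axiom B): yes — every pair in R has its reverse in R.
Reflexive (axiom T): yes — every world is R-related to itself.
Euclidean (axiom 5): yes — any two successors of a common world are R-related.
So F validates K, KB, KTB, S5. The strongest is S5.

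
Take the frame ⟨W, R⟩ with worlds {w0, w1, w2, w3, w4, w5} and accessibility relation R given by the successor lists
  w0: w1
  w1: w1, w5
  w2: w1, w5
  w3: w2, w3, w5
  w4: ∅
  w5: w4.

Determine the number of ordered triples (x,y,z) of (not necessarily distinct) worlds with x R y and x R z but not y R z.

Enumerating: (w1,w5,w1), (w1,w5,w5), (w2,w5,w1), (w2,w5,w5), (w3,w2,w2), (w3,w2,w3), (w3,w5,w2), (w3,w5,w3), (w3,w5,w5), (w5,w4,w4).

10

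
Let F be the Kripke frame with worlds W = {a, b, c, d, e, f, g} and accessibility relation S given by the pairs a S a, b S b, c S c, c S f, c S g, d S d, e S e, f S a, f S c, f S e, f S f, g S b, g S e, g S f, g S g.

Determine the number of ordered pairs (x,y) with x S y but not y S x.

6

Enumerating: (c,g), (f,a), (f,e), (g,b), (g,e), (g,f).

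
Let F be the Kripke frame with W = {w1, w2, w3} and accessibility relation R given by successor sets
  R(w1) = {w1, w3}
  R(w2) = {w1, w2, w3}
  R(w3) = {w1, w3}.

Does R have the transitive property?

Yes

Transitive: yes — every two-step R-path is closed by a direct edge.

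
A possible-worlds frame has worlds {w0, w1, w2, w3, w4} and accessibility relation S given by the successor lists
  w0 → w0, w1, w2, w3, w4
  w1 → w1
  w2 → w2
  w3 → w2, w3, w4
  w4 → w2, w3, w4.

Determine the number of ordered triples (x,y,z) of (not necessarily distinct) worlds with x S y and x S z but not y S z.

16

Enumerating: (w0,w1,w0), (w0,w1,w2), (w0,w1,w3), (w0,w1,w4), (w0,w2,w0), (w0,w2,w1), (w0,w2,w3), (w0,w2,w4), (w0,w3,w0), (w0,w3,w1), (w0,w4,w0), (w0,w4,w1), (w3,w2,w3), (w3,w2,w4), (w4,w2,w3), (w4,w2,w4).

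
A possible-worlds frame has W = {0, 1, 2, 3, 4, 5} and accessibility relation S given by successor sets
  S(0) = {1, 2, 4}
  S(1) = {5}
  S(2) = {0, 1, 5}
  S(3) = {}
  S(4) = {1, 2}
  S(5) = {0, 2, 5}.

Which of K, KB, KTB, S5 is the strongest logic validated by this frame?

Symmetric (axiom B): no — 0 S 1 but not 1 S 0.
Reflexive (axiom T): no — 0 is not related to itself.
Euclidean (axiom 5): no — 0 S 1 and 0 S 2, but not 1 S 2.
So F validates K; KB would additionally require S to be symmetric. The strongest is K.

K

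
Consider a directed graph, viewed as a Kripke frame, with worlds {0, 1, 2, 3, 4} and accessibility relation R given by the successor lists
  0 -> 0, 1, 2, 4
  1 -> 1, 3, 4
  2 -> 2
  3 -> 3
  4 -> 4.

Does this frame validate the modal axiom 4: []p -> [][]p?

No

By correspondence theory, 4 is valid on a frame iff R is transitive.
Transitive: no — 0 R 1 and 1 R 3, but not 0 R 3.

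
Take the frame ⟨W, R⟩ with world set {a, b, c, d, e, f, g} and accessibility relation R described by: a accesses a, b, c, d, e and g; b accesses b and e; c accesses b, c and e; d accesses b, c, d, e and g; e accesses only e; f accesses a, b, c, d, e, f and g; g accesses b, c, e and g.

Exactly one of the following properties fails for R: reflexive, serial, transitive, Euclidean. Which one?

Reflexive: yes — every world is R-related to itself.
Serial: yes — every world has a successor (e.g. a R a).
Transitive: yes — every two-step R-path is closed by a direct edge.
Euclidean: no — a R b and a R c, but not b R c.
Only Euclidean fails.

Euclidean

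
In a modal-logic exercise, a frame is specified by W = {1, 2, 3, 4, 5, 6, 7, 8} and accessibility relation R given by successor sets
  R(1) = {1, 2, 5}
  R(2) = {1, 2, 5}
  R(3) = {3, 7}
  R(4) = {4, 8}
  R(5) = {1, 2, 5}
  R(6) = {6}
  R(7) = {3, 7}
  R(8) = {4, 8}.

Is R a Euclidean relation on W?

Euclidean: yes — any two successors of a common world are R-related.

Yes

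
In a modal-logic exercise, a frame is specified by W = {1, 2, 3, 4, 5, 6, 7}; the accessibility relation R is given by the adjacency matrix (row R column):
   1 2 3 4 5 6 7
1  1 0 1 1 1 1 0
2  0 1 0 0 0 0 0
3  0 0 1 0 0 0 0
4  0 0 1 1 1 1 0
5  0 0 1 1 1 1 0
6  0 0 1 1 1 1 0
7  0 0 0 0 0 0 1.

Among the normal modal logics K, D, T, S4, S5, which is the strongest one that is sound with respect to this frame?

S4

Serial (axiom D): yes — every world has a successor (e.g. 1 R 1).
Reflexive (axiom T): yes — every world is R-related to itself.
Transitive (axiom 4): yes — every two-step R-path is closed by a direct edge.
Euclidean (axiom 5): no — 1 R 3 and 1 R 4, but not 3 R 4.
So F validates K, D, T, S4; S5 would additionally require R to be Euclidean. The strongest is S4.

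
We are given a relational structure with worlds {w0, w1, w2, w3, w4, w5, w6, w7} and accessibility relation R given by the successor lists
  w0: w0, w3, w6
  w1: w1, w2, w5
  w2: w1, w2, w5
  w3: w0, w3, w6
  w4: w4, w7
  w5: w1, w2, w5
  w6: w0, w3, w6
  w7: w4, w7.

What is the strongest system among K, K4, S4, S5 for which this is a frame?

S5

Transitive (axiom 4): yes — every two-step R-path is closed by a direct edge.
Reflexive (axiom T): yes — every world is R-related to itself.
Euclidean (axiom 5): yes — any two successors of a common world are R-related.
So F validates K, K4, S4, S5. The strongest is S5.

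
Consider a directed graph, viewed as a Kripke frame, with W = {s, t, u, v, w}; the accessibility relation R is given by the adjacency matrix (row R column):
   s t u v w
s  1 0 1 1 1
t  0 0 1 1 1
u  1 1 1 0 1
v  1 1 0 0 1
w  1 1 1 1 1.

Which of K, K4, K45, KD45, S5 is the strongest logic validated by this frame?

Transitive (axiom 4): no — s R u and u R t, but not s R t.
Euclidean (axiom 5): no — s R u and s R v, but not u R v.
Serial (axiom D): yes — every world has a successor (e.g. s R s).
Reflexive (axiom T): no — t is not related to itself.
So F validates K; K4 would additionally require R to be transitive. The strongest is K.

K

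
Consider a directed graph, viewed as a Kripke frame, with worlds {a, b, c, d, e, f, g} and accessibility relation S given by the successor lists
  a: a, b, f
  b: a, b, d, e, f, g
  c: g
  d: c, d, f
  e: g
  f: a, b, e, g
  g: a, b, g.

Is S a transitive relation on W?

Transitive: no — a S b and b S d, but not a S d.

No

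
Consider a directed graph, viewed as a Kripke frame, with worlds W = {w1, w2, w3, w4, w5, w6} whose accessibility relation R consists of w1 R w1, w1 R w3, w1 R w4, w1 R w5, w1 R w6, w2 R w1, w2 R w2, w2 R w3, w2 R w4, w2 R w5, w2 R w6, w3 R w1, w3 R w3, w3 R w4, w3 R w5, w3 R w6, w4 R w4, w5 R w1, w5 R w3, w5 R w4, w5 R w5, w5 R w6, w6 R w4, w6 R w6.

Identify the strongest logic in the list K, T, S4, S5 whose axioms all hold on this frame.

Reflexive (axiom T): yes — every world is R-related to itself.
Transitive (axiom 4): yes — every two-step R-path is closed by a direct edge.
Euclidean (axiom 5): no — w1 R w4 and w1 R w3, but not w4 R w3.
So F validates K, T, S4; S5 would additionally require R to be Euclidean. The strongest is S4.

S4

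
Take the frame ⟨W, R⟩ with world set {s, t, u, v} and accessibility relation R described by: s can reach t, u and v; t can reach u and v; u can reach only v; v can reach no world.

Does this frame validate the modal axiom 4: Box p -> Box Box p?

Yes

The schema 4 characterises exactly the transitive frames.
Transitive: yes — every two-step R-path is closed by a direct edge.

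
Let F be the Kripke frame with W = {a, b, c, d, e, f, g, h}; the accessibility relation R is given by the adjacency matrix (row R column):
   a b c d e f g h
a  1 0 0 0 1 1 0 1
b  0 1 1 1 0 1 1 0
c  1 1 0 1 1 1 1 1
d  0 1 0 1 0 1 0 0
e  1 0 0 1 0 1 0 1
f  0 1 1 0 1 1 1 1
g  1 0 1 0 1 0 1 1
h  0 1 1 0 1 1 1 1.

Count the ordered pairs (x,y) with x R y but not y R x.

Enumerating: (a,f), (a,h), (b,g), (c,a), (c,d), (c,e), (d,f), (e,d), (f,g), (g,a), (g,e), (h,b).

12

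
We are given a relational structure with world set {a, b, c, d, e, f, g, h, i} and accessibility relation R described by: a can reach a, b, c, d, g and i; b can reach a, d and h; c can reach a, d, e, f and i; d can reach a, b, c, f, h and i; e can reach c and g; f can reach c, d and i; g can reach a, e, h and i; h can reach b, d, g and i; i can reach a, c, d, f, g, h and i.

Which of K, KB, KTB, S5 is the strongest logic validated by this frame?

KB

Symmetric (axiom B): yes — every pair in R has its reverse in R.
Reflexive (axiom T): no — b is not related to itself.
Euclidean (axiom 5): no — a R b and a R c, but not b R c.
So F validates K, KB; KTB would additionally require R to be reflexive. The strongest is KB.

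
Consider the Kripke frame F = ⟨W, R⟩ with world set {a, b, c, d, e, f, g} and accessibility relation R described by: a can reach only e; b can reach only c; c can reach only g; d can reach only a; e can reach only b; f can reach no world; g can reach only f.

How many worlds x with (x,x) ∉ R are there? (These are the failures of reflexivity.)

Enumerating: a, b, c, d, e, f, g.

7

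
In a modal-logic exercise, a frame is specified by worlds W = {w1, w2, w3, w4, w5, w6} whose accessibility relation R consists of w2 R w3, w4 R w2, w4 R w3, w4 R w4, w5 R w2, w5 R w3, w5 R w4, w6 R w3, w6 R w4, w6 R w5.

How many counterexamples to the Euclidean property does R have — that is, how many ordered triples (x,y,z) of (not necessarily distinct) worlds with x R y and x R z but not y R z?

Enumerating: (w2,w3,w3), (w4,w2,w2), (w4,w2,w4), (w4,w3,w2), (w4,w3,w3), (w4,w3,w4), (w5,w2,w2), (w5,w2,w4), (w5,w3,w2), (w5,w3,w3), (w5,w3,w4), (w6,w3,w3), (w6,w3,w4), (w6,w3,w5), (w6,w4,w5), (w6,w5,w5).

16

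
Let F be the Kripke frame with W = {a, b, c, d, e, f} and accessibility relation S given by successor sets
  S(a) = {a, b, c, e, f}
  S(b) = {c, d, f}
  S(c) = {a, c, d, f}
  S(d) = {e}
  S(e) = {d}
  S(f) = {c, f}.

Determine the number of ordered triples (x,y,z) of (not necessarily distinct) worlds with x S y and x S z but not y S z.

26

Enumerating: (a,b,a), (a,b,b), (a,b,e), (a,c,b), (a,c,e), (a,e,a), (a,e,b), (a,e,c), (a,e,e), (a,e,f), (a,f,a), (a,f,b), … and 14 more.
Total: 26.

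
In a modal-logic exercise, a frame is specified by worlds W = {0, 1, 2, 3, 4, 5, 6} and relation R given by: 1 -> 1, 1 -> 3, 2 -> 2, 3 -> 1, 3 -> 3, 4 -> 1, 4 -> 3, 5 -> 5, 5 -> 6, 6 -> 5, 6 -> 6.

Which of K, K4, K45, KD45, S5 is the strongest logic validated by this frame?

Transitive (axiom 4): yes — every two-step R-path is closed by a direct edge.
Euclidean (axiom 5): yes — any two successors of a common world are R-related.
Serial (axiom D): no — 0 has no R-successor.
Reflexive (axiom T): no — 0 is not related to itself.
So F validates K, K4, K45; KD45 would additionally require R to be serial. The strongest is K45.

K45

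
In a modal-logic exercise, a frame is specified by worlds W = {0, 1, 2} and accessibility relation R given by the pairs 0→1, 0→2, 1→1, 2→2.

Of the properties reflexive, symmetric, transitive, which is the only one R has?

Reflexive: no — 0 is not related to itself.
Symmetric: no — 0 R 1 but not 1 R 0.
Transitive: yes — every two-step R-path is closed by a direct edge.
Only transitive holds.

transitive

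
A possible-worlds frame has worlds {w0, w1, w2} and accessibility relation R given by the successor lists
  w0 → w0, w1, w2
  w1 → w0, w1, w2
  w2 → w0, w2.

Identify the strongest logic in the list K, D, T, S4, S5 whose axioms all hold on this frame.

T

Serial (axiom D): yes — every world has a successor (e.g. w0 R w0).
Reflexive (axiom T): yes — every world is R-related to itself.
Transitive (axiom 4): no — w2 R w0 and w0 R w1, but not w2 R w1.
Euclidean (axiom 5): no — w0 R w2 and w0 R w1, but not w2 R w1.
So F validates K, D, T; S4 would additionally require R to be transitive. The strongest is T.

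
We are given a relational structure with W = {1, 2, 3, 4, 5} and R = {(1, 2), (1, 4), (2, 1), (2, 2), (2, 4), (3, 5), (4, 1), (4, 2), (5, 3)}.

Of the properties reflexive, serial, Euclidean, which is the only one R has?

serial

Reflexive: no — 1 is not related to itself.
Serial: yes — every world has a successor (e.g. 1 R 2).
Euclidean: no — 1 R 4 and 1 R 4, but not 4 R 4.
Only serial holds.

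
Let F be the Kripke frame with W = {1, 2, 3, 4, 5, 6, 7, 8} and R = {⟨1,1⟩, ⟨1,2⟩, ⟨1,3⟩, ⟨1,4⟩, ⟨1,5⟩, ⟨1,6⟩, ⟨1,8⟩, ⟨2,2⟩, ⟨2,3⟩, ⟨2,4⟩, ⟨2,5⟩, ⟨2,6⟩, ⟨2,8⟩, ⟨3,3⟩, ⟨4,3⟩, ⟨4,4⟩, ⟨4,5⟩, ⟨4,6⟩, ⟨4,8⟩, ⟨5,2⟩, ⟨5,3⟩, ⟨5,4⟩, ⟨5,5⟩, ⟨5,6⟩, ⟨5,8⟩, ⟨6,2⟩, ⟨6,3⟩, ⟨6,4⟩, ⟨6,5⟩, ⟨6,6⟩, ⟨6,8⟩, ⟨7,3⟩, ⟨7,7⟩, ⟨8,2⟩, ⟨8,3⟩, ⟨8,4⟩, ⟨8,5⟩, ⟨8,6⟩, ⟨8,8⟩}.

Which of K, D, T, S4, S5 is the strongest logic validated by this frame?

Serial (axiom D): yes — every world has a successor (e.g. 1 R 1).
Reflexive (axiom T): yes — every world is R-related to itself.
Transitive (axiom 4): no — 4 R 5 and 5 R 2, but not 4 R 2.
Euclidean (axiom 5): no — 1 R 3 and 1 R 2, but not 3 R 2.
So F validates K, D, T; S4 would additionally require R to be transitive. The strongest is T.

T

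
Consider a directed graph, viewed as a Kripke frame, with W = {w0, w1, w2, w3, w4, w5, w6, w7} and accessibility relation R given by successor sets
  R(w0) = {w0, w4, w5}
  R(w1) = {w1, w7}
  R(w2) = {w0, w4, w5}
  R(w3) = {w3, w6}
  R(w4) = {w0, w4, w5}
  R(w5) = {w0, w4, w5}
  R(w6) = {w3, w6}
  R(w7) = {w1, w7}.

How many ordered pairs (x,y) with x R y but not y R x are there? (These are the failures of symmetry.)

3

Enumerating: (w2,w0), (w2,w4), (w2,w5).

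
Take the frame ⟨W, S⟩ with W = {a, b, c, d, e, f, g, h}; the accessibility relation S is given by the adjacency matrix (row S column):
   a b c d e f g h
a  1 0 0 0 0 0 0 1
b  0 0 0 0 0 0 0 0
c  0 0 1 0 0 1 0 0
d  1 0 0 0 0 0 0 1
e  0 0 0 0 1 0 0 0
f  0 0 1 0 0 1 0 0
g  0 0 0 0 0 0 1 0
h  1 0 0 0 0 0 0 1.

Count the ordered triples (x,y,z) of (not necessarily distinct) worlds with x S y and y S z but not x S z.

0

S is transitive; there are no such tuples.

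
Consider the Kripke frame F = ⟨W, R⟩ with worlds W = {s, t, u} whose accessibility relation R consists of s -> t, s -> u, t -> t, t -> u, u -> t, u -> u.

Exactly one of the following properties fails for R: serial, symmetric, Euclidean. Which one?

symmetric

Serial: yes — every world has a successor (e.g. s R t).
Symmetric: no — s R t but not t R s.
Euclidean: yes — any two successors of a common world are R-related.
Only symmetric fails.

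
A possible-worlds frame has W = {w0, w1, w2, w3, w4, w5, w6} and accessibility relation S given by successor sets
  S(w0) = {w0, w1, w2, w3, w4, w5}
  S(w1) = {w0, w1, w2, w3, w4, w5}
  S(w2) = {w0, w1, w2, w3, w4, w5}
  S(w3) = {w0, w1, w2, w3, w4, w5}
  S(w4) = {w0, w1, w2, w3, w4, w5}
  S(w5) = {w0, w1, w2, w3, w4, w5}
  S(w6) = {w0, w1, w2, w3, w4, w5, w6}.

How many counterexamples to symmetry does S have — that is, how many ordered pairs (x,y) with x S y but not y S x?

6

Enumerating: (w6,w0), (w6,w1), (w6,w2), (w6,w3), (w6,w4), (w6,w5).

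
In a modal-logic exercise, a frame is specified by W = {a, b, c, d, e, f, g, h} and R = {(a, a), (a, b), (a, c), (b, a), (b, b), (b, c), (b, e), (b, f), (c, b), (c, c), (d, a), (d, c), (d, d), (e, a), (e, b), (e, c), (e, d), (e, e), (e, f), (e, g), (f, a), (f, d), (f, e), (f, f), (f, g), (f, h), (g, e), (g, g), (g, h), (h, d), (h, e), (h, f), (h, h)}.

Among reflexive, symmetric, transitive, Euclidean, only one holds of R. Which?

reflexive

Reflexive: yes — every world is R-related to itself.
Symmetric: no — a R c but not c R a.
Transitive: no — a R b and b R e, but not a R e.
Euclidean: no — b R a and b R e, but not a R e.
Only reflexive holds.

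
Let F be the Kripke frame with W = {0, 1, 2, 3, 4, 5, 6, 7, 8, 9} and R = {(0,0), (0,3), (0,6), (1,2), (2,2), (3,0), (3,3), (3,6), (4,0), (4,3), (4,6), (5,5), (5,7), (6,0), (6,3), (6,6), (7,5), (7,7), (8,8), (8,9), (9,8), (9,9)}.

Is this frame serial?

Serial: yes — every world has a successor (e.g. 0 R 0).

Yes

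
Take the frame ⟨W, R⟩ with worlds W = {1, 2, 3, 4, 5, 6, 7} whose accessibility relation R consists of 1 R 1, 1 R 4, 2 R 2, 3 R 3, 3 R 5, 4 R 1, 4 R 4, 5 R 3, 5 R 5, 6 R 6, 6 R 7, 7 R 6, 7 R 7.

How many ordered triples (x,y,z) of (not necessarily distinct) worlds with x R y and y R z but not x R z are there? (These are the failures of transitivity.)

R is transitive; there are no such tuples.

0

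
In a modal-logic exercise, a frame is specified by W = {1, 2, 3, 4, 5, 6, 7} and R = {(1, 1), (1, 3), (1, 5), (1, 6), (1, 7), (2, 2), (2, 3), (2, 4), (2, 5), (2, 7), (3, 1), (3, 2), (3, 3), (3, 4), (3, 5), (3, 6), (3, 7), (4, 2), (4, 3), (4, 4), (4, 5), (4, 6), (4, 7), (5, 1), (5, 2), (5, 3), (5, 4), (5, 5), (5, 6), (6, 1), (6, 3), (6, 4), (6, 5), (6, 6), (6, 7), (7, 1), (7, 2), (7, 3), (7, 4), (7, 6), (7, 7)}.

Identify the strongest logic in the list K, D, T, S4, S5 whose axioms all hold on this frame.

T

Serial (axiom D): yes — every world has a successor (e.g. 1 R 1).
Reflexive (axiom T): yes — every world is R-related to itself.
Transitive (axiom 4): no — 1 R 3 and 3 R 2, but not 1 R 2.
Euclidean (axiom 5): no — 1 R 5 and 1 R 7, but not 5 R 7.
So F validates K, D, T; S4 would additionally require R to be transitive. The strongest is T.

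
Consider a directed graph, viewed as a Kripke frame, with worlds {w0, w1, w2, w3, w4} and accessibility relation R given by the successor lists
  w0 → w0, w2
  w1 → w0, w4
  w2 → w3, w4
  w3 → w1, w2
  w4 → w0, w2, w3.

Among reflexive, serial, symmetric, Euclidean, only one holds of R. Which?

Reflexive: no — w1 is not related to itself.
Serial: yes — every world has a successor (e.g. w0 R w0).
Symmetric: no — w0 R w2 but not w2 R w0.
Euclidean: no — w1 R w0 and w1 R w4, but not w0 R w4.
Only serial holds.

serial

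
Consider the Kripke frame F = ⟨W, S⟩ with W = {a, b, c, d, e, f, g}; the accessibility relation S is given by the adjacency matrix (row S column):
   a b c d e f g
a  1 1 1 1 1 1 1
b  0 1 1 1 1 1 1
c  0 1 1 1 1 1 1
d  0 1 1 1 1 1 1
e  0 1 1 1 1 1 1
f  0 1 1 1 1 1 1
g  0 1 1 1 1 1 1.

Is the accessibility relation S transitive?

Transitive: yes — every two-step S-path is closed by a direct edge.

Yes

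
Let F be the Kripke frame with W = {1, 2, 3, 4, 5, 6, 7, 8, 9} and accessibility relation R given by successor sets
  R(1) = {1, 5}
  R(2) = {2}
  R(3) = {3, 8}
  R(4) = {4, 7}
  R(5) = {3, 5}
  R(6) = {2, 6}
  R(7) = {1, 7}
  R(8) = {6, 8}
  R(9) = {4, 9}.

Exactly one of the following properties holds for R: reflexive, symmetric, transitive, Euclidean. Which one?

Reflexive: yes — every world is R-related to itself.
Symmetric: no — 1 R 5 but not 5 R 1.
Transitive: no — 1 R 5 and 5 R 3, but not 1 R 3.
Euclidean: no — 1 R 5 and 1 R 1, but not 5 R 1.
Only reflexive holds.

reflexive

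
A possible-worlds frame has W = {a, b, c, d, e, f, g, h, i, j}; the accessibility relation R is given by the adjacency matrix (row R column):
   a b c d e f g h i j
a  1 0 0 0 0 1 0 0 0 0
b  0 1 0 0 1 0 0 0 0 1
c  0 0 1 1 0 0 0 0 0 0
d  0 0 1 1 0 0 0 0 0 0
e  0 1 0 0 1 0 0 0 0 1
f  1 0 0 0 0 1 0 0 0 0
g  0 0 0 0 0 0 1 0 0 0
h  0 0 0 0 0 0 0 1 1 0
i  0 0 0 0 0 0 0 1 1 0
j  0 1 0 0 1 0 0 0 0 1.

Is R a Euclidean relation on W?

Yes

Euclidean: yes — any two successors of a common world are R-related.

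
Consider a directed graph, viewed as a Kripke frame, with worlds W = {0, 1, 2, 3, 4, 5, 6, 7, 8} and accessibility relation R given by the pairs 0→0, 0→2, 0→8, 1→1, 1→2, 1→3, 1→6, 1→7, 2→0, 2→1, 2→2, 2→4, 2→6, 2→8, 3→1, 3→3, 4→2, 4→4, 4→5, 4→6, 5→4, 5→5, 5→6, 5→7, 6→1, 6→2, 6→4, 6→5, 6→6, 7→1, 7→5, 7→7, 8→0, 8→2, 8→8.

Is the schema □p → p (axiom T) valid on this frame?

Yes

The schema T characterises exactly the reflexive frames.
Reflexive: yes — every world is R-related to itself.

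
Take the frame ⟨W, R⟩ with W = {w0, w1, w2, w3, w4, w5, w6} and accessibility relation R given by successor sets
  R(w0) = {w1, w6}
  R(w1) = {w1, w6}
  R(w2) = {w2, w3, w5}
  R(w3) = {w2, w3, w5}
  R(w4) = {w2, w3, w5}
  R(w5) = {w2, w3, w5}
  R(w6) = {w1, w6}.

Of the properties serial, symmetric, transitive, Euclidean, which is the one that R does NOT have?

Serial: yes — every world has a successor (e.g. w0 R w1).
Symmetric: no — w0 R w1 but not w1 R w0.
Transitive: yes — every two-step R-path is closed by a direct edge.
Euclidean: yes — any two successors of a common world are R-related.
Only symmetric fails.

symmetric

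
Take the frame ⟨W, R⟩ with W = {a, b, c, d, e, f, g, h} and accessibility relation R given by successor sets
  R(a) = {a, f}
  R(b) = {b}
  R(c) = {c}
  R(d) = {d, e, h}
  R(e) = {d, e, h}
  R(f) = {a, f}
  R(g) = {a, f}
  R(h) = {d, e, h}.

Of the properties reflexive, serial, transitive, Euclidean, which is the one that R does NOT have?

Reflexive: no — g is not related to itself.
Serial: yes — every world has a successor (e.g. a R a).
Transitive: yes — every two-step R-path is closed by a direct edge.
Euclidean: yes — any two successors of a common world are R-related.
Only reflexive fails.

reflexive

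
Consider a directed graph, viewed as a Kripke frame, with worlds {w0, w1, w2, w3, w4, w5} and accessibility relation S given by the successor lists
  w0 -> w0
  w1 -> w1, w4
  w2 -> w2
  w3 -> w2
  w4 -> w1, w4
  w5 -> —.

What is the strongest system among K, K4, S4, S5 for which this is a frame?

Transitive (axiom 4): yes — every two-step S-path is closed by a direct edge.
Reflexive (axiom T): no — w3 is not related to itself.
Euclidean (axiom 5): yes — any two successors of a common world are S-related.
So F validates K, K4; S4 would additionally require S to be reflexive. The strongest is K4.

K4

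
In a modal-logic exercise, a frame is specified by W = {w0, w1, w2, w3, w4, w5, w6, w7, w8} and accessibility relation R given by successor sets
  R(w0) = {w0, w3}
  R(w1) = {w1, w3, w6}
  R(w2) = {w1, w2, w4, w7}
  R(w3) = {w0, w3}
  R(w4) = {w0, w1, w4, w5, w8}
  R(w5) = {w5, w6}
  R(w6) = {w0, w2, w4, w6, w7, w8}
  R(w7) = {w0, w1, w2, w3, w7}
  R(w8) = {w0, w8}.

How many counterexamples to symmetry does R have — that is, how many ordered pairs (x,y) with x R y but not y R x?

Enumerating: (w1,w3), (w1,w6), (w2,w1), (w2,w4), (w4,w0), (w4,w1), (w4,w5), (w4,w8), (w5,w6), (w6,w0), (w6,w2), (w6,w4), (w6,w7), (w6,w8), (w7,w0), (w7,w1), (w7,w3), (w8,w0).

18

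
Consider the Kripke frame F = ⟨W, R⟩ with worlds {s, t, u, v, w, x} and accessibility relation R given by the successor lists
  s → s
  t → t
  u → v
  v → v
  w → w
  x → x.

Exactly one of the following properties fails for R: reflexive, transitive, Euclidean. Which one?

reflexive

Reflexive: no — u is not related to itself.
Transitive: yes — every two-step R-path is closed by a direct edge.
Euclidean: yes — any two successors of a common world are R-related.
Only reflexive fails.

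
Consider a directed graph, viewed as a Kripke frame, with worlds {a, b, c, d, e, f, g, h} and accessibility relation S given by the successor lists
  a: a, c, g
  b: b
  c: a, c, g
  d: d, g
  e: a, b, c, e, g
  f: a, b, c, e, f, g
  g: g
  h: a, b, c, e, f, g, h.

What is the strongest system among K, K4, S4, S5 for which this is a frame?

Transitive (axiom 4): yes — every two-step S-path is closed by a direct edge.
Reflexive (axiom T): yes — every world is S-related to itself.
Euclidean (axiom 5): no — a S g and a S c, but not g S c.
So F validates K, K4, S4; S5 would additionally require S to be Euclidean. The strongest is S4.

S4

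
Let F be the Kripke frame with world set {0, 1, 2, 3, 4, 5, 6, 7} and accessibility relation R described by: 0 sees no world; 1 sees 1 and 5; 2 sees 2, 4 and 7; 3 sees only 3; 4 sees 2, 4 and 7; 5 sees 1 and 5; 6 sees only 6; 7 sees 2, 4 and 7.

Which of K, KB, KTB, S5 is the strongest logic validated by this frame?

Symmetric (axiom B): yes — every pair in R has its reverse in R.
Reflexive (axiom T): no — 0 is not related to itself.
Euclidean (axiom 5): yes — any two successors of a common world are R-related.
So F validates K, KB; KTB would additionally require R to be reflexive. The strongest is KB.

KB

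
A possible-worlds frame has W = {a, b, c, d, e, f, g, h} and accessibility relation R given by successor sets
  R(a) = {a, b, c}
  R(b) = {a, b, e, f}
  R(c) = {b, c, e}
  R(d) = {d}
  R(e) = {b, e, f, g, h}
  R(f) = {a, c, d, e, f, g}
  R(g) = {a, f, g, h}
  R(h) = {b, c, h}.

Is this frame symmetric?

Symmetric: no — a R c but not c R a.

No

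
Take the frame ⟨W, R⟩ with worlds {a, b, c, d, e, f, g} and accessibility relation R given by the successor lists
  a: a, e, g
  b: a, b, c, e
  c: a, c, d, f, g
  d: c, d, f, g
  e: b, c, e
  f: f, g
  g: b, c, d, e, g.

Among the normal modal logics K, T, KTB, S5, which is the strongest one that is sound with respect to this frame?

T

Reflexive (axiom T): yes — every world is R-related to itself.
Symmetric (axiom B): no — a R e but not e R a.
Euclidean (axiom 5): no — a R e and a R g, but not e R g.
So F validates K, T; KTB would additionally require R to be symmetric. The strongest is T.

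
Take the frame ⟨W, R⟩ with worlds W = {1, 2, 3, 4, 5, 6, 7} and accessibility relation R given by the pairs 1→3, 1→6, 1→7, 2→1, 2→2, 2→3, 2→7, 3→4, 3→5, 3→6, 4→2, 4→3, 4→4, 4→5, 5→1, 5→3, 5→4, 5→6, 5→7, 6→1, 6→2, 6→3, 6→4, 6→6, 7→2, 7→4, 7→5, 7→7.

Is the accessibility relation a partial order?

No

Reflexive: no — 1 is not related to itself.
Transitive: no — 1 R 3 and 3 R 4, but not 1 R 4.
Antisymmetric: no — 1 R 6 and 6 R 1 with 1 ≠ 6.
So R is not a partial order.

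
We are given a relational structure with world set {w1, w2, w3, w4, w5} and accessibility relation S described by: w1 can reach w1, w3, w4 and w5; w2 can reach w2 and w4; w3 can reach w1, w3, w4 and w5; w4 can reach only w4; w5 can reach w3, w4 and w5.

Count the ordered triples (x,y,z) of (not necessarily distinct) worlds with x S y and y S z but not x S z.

Enumerating: (w5,w3,w1).

1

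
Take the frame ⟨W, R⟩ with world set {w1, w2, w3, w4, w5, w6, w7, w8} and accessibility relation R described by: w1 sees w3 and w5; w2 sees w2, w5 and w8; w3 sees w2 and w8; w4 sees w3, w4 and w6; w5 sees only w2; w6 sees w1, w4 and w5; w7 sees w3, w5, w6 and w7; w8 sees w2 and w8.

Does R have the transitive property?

No

Transitive: no — w1 R w3 and w3 R w2, but not w1 R w2.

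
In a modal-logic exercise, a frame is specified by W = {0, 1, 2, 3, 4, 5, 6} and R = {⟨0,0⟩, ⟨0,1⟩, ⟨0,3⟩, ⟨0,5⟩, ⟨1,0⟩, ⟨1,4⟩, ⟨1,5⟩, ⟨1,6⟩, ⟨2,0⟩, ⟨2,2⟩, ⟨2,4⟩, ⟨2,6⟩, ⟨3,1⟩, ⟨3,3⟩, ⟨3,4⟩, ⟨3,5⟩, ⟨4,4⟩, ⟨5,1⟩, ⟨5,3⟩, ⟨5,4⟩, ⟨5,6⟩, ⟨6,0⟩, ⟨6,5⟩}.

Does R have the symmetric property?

No

Symmetric: no — 0 R 3 but not 3 R 0.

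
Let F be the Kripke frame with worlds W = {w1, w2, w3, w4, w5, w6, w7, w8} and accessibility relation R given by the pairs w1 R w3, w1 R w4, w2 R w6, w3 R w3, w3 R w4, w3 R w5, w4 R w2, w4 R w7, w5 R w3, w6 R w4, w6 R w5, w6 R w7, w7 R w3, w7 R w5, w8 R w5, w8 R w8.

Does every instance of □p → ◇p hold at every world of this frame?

Yes

The schema D characterises exactly the serial frames.
Serial: yes — every world has a successor (e.g. w1 R w3).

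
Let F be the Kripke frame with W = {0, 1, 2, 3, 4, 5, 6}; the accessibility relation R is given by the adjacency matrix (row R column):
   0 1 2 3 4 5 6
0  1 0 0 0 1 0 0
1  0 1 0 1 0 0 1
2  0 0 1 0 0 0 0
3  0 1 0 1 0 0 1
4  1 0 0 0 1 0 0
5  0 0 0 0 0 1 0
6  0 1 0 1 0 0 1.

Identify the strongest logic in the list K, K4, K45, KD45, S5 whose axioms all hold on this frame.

S5

Transitive (axiom 4): yes — every two-step R-path is closed by a direct edge.
Euclidean (axiom 5): yes — any two successors of a common world are R-related.
Serial (axiom D): yes — every world has a successor (e.g. 0 R 0).
Reflexive (axiom T): yes — every world is R-related to itself.
So F validates K, K4, K45, KD45, S5. The strongest is S5.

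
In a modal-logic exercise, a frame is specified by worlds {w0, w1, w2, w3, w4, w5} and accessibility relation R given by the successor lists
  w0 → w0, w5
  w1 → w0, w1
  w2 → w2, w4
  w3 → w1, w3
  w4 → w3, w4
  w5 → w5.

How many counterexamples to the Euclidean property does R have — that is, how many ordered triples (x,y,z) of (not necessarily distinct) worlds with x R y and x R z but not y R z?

Enumerating: (w0,w5,w0), (w1,w0,w1), (w2,w4,w2), (w3,w1,w3), (w4,w3,w4).

5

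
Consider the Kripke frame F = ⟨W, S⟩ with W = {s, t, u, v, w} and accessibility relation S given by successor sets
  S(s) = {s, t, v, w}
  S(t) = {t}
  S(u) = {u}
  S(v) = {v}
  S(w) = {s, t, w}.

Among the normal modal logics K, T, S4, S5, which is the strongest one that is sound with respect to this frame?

T

Reflexive (axiom T): yes — every world is S-related to itself.
Transitive (axiom 4): no — w S s and s S v, but not w S v.
Euclidean (axiom 5): no — s S t and s S v, but not t S v.
So F validates K, T; S4 would additionally require S to be transitive. The strongest is T.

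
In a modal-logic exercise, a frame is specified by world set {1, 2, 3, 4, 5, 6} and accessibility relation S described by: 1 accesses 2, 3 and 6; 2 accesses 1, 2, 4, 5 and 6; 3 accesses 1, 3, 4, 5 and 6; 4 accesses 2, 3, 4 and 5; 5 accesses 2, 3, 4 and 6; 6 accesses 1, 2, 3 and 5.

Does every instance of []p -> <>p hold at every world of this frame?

The schema D characterises exactly the serial frames.
Serial: yes — every world has a successor (e.g. 1 S 2).

Yes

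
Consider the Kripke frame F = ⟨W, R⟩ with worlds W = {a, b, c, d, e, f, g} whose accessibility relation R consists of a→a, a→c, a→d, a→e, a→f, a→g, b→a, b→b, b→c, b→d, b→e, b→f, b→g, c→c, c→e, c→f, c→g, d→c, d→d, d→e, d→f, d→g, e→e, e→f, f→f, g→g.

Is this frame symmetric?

No

Symmetric: no — a R c but not c R a.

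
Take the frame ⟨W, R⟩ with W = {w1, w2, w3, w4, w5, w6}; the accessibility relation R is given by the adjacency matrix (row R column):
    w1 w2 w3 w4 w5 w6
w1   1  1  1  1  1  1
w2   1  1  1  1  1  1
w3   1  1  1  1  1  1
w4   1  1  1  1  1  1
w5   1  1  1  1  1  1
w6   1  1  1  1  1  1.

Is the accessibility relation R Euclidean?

Euclidean: yes — any two successors of a common world are R-related.

Yes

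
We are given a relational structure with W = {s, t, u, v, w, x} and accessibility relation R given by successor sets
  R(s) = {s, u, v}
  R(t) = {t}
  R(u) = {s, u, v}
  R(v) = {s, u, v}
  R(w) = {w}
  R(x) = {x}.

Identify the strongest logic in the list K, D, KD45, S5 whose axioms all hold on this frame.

Serial (axiom D): yes — every world has a successor (e.g. s R s).
Euclidean (axiom 5): yes — any two successors of a common world are R-related.
Transitive (axiom 4): yes — every two-step R-path is closed by a direct edge.
Reflexive (axiom T): yes — every world is R-related to itself.
So F validates K, D, KD45, S5. The strongest is S5.

S5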